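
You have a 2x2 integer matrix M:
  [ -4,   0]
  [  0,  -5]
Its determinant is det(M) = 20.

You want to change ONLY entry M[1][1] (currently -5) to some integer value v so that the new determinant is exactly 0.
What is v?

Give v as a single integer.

det is linear in entry M[1][1]: det = old_det + (v - -5) * C_11
Cofactor C_11 = -4
Want det = 0: 20 + (v - -5) * -4 = 0
  (v - -5) = -20 / -4 = 5
  v = -5 + (5) = 0

Answer: 0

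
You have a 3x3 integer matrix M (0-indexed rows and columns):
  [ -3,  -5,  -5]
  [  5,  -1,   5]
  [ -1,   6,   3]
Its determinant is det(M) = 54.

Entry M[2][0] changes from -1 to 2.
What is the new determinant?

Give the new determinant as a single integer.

Answer: -36

Derivation:
det is linear in row 2: changing M[2][0] by delta changes det by delta * cofactor(2,0).
Cofactor C_20 = (-1)^(2+0) * minor(2,0) = -30
Entry delta = 2 - -1 = 3
Det delta = 3 * -30 = -90
New det = 54 + -90 = -36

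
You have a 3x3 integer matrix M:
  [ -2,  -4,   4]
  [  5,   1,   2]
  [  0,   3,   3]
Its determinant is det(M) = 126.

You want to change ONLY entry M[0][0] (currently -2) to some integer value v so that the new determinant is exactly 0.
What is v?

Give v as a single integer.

Answer: 40

Derivation:
det is linear in entry M[0][0]: det = old_det + (v - -2) * C_00
Cofactor C_00 = -3
Want det = 0: 126 + (v - -2) * -3 = 0
  (v - -2) = -126 / -3 = 42
  v = -2 + (42) = 40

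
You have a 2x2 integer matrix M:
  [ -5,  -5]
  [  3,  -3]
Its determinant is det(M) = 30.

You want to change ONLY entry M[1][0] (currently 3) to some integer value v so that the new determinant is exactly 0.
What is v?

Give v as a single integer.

det is linear in entry M[1][0]: det = old_det + (v - 3) * C_10
Cofactor C_10 = 5
Want det = 0: 30 + (v - 3) * 5 = 0
  (v - 3) = -30 / 5 = -6
  v = 3 + (-6) = -3

Answer: -3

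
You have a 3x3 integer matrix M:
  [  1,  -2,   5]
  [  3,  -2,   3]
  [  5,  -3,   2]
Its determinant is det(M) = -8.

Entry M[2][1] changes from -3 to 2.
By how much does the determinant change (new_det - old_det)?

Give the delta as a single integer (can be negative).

Cofactor C_21 = 12
Entry delta = 2 - -3 = 5
Det delta = entry_delta * cofactor = 5 * 12 = 60

Answer: 60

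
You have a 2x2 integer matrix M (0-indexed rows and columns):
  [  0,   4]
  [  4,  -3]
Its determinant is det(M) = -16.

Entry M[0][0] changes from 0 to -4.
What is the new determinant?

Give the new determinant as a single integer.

Answer: -4

Derivation:
det is linear in row 0: changing M[0][0] by delta changes det by delta * cofactor(0,0).
Cofactor C_00 = (-1)^(0+0) * minor(0,0) = -3
Entry delta = -4 - 0 = -4
Det delta = -4 * -3 = 12
New det = -16 + 12 = -4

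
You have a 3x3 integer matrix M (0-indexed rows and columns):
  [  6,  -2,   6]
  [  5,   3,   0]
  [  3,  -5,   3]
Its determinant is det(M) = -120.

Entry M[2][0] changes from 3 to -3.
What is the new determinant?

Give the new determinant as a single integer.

det is linear in row 2: changing M[2][0] by delta changes det by delta * cofactor(2,0).
Cofactor C_20 = (-1)^(2+0) * minor(2,0) = -18
Entry delta = -3 - 3 = -6
Det delta = -6 * -18 = 108
New det = -120 + 108 = -12

Answer: -12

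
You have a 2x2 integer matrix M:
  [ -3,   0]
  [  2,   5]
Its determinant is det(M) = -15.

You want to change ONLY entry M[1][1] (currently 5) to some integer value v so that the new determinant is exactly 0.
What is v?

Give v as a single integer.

Answer: 0

Derivation:
det is linear in entry M[1][1]: det = old_det + (v - 5) * C_11
Cofactor C_11 = -3
Want det = 0: -15 + (v - 5) * -3 = 0
  (v - 5) = 15 / -3 = -5
  v = 5 + (-5) = 0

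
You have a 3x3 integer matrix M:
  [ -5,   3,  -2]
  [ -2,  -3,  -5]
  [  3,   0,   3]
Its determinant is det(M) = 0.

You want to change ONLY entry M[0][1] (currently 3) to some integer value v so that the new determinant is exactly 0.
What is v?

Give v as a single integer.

Answer: 3

Derivation:
det is linear in entry M[0][1]: det = old_det + (v - 3) * C_01
Cofactor C_01 = -9
Want det = 0: 0 + (v - 3) * -9 = 0
  (v - 3) = 0 / -9 = 0
  v = 3 + (0) = 3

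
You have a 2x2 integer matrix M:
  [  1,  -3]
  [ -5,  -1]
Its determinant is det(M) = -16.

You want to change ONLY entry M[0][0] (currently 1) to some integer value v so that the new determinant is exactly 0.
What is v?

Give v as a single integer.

Answer: -15

Derivation:
det is linear in entry M[0][0]: det = old_det + (v - 1) * C_00
Cofactor C_00 = -1
Want det = 0: -16 + (v - 1) * -1 = 0
  (v - 1) = 16 / -1 = -16
  v = 1 + (-16) = -15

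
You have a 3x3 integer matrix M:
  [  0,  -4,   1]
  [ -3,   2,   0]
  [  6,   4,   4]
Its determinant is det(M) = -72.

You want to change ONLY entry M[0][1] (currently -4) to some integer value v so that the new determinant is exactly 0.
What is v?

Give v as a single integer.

det is linear in entry M[0][1]: det = old_det + (v - -4) * C_01
Cofactor C_01 = 12
Want det = 0: -72 + (v - -4) * 12 = 0
  (v - -4) = 72 / 12 = 6
  v = -4 + (6) = 2

Answer: 2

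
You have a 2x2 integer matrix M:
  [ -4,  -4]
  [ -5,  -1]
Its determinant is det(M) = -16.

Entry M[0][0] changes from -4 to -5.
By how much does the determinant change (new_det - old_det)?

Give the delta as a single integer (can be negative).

Answer: 1

Derivation:
Cofactor C_00 = -1
Entry delta = -5 - -4 = -1
Det delta = entry_delta * cofactor = -1 * -1 = 1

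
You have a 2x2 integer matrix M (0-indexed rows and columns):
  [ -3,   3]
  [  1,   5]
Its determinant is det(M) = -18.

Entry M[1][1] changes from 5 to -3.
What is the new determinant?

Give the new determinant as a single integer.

det is linear in row 1: changing M[1][1] by delta changes det by delta * cofactor(1,1).
Cofactor C_11 = (-1)^(1+1) * minor(1,1) = -3
Entry delta = -3 - 5 = -8
Det delta = -8 * -3 = 24
New det = -18 + 24 = 6

Answer: 6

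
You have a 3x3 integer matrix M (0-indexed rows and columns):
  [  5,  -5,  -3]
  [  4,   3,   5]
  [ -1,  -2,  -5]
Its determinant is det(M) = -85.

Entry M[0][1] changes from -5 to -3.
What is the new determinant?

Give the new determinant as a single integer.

det is linear in row 0: changing M[0][1] by delta changes det by delta * cofactor(0,1).
Cofactor C_01 = (-1)^(0+1) * minor(0,1) = 15
Entry delta = -3 - -5 = 2
Det delta = 2 * 15 = 30
New det = -85 + 30 = -55

Answer: -55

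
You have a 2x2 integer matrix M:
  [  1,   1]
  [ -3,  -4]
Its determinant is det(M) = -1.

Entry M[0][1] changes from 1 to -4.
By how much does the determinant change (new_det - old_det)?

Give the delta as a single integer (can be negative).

Cofactor C_01 = 3
Entry delta = -4 - 1 = -5
Det delta = entry_delta * cofactor = -5 * 3 = -15

Answer: -15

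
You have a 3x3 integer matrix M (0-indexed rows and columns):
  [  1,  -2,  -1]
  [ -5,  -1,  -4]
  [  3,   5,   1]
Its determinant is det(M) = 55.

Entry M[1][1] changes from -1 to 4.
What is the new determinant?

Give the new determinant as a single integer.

det is linear in row 1: changing M[1][1] by delta changes det by delta * cofactor(1,1).
Cofactor C_11 = (-1)^(1+1) * minor(1,1) = 4
Entry delta = 4 - -1 = 5
Det delta = 5 * 4 = 20
New det = 55 + 20 = 75

Answer: 75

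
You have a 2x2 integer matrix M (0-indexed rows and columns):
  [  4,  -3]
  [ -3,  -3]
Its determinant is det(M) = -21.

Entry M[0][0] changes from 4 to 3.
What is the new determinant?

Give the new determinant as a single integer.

det is linear in row 0: changing M[0][0] by delta changes det by delta * cofactor(0,0).
Cofactor C_00 = (-1)^(0+0) * minor(0,0) = -3
Entry delta = 3 - 4 = -1
Det delta = -1 * -3 = 3
New det = -21 + 3 = -18

Answer: -18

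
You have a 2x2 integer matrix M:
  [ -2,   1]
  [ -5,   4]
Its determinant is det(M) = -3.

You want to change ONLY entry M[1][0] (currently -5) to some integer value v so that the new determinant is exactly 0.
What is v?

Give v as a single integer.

Answer: -8

Derivation:
det is linear in entry M[1][0]: det = old_det + (v - -5) * C_10
Cofactor C_10 = -1
Want det = 0: -3 + (v - -5) * -1 = 0
  (v - -5) = 3 / -1 = -3
  v = -5 + (-3) = -8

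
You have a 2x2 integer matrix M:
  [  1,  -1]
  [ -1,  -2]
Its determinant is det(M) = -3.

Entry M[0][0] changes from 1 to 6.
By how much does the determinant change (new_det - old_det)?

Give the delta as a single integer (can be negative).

Answer: -10

Derivation:
Cofactor C_00 = -2
Entry delta = 6 - 1 = 5
Det delta = entry_delta * cofactor = 5 * -2 = -10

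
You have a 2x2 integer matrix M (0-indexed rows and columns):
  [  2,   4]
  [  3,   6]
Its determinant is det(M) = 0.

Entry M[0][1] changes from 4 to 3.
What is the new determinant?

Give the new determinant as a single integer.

Answer: 3

Derivation:
det is linear in row 0: changing M[0][1] by delta changes det by delta * cofactor(0,1).
Cofactor C_01 = (-1)^(0+1) * minor(0,1) = -3
Entry delta = 3 - 4 = -1
Det delta = -1 * -3 = 3
New det = 0 + 3 = 3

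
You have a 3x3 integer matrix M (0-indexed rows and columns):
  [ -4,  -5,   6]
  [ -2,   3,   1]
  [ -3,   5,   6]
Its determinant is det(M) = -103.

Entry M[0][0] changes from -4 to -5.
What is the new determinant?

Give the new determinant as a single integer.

Answer: -116

Derivation:
det is linear in row 0: changing M[0][0] by delta changes det by delta * cofactor(0,0).
Cofactor C_00 = (-1)^(0+0) * minor(0,0) = 13
Entry delta = -5 - -4 = -1
Det delta = -1 * 13 = -13
New det = -103 + -13 = -116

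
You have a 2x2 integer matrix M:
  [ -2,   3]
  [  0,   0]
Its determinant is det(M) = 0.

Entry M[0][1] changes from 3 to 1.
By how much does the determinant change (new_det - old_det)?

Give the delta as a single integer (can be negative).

Answer: 0

Derivation:
Cofactor C_01 = 0
Entry delta = 1 - 3 = -2
Det delta = entry_delta * cofactor = -2 * 0 = 0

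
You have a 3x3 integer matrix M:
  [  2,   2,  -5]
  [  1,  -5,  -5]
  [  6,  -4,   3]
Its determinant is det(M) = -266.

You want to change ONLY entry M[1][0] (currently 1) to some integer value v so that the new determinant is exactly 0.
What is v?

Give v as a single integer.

det is linear in entry M[1][0]: det = old_det + (v - 1) * C_10
Cofactor C_10 = 14
Want det = 0: -266 + (v - 1) * 14 = 0
  (v - 1) = 266 / 14 = 19
  v = 1 + (19) = 20

Answer: 20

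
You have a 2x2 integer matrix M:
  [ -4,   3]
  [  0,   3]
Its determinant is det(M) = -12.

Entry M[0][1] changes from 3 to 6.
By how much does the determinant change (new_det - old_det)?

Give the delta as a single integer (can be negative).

Answer: 0

Derivation:
Cofactor C_01 = 0
Entry delta = 6 - 3 = 3
Det delta = entry_delta * cofactor = 3 * 0 = 0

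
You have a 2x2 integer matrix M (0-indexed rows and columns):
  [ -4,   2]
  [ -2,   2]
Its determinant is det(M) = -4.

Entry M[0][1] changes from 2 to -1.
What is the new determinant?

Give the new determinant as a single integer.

Answer: -10

Derivation:
det is linear in row 0: changing M[0][1] by delta changes det by delta * cofactor(0,1).
Cofactor C_01 = (-1)^(0+1) * minor(0,1) = 2
Entry delta = -1 - 2 = -3
Det delta = -3 * 2 = -6
New det = -4 + -6 = -10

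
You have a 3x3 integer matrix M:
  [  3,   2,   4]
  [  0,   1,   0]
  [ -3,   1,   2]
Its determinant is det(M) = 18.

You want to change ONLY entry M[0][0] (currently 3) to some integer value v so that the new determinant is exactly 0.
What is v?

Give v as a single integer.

det is linear in entry M[0][0]: det = old_det + (v - 3) * C_00
Cofactor C_00 = 2
Want det = 0: 18 + (v - 3) * 2 = 0
  (v - 3) = -18 / 2 = -9
  v = 3 + (-9) = -6

Answer: -6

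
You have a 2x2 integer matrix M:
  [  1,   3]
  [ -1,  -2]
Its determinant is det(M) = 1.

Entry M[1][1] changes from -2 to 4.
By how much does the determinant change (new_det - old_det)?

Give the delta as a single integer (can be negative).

Cofactor C_11 = 1
Entry delta = 4 - -2 = 6
Det delta = entry_delta * cofactor = 6 * 1 = 6

Answer: 6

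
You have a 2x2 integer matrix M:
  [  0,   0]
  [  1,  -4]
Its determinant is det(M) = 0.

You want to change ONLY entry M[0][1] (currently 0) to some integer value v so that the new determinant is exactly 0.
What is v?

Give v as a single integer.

det is linear in entry M[0][1]: det = old_det + (v - 0) * C_01
Cofactor C_01 = -1
Want det = 0: 0 + (v - 0) * -1 = 0
  (v - 0) = 0 / -1 = 0
  v = 0 + (0) = 0

Answer: 0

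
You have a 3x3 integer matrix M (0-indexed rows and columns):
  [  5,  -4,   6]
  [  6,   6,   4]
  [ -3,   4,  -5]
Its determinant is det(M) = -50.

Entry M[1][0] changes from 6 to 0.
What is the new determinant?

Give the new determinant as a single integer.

det is linear in row 1: changing M[1][0] by delta changes det by delta * cofactor(1,0).
Cofactor C_10 = (-1)^(1+0) * minor(1,0) = 4
Entry delta = 0 - 6 = -6
Det delta = -6 * 4 = -24
New det = -50 + -24 = -74

Answer: -74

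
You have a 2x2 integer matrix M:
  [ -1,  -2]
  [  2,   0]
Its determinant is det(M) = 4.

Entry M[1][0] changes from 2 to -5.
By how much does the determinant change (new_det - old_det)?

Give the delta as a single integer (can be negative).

Cofactor C_10 = 2
Entry delta = -5 - 2 = -7
Det delta = entry_delta * cofactor = -7 * 2 = -14

Answer: -14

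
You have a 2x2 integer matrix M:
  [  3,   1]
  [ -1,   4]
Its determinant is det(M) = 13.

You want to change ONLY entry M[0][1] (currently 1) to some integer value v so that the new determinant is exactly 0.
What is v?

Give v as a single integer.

det is linear in entry M[0][1]: det = old_det + (v - 1) * C_01
Cofactor C_01 = 1
Want det = 0: 13 + (v - 1) * 1 = 0
  (v - 1) = -13 / 1 = -13
  v = 1 + (-13) = -12

Answer: -12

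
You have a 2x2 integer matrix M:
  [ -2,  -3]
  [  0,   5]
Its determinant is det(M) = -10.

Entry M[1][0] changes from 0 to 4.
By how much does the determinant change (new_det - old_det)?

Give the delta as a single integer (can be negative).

Answer: 12

Derivation:
Cofactor C_10 = 3
Entry delta = 4 - 0 = 4
Det delta = entry_delta * cofactor = 4 * 3 = 12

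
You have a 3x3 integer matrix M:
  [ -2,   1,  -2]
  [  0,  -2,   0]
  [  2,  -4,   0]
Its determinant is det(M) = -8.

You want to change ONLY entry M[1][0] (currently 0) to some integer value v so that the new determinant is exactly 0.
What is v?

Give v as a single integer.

Answer: 1

Derivation:
det is linear in entry M[1][0]: det = old_det + (v - 0) * C_10
Cofactor C_10 = 8
Want det = 0: -8 + (v - 0) * 8 = 0
  (v - 0) = 8 / 8 = 1
  v = 0 + (1) = 1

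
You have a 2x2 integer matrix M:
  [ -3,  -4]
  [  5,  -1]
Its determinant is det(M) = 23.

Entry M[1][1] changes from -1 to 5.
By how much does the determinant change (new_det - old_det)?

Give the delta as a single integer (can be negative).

Answer: -18

Derivation:
Cofactor C_11 = -3
Entry delta = 5 - -1 = 6
Det delta = entry_delta * cofactor = 6 * -3 = -18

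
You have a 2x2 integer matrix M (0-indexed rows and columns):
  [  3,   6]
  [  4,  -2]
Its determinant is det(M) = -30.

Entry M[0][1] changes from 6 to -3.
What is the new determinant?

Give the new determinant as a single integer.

det is linear in row 0: changing M[0][1] by delta changes det by delta * cofactor(0,1).
Cofactor C_01 = (-1)^(0+1) * minor(0,1) = -4
Entry delta = -3 - 6 = -9
Det delta = -9 * -4 = 36
New det = -30 + 36 = 6

Answer: 6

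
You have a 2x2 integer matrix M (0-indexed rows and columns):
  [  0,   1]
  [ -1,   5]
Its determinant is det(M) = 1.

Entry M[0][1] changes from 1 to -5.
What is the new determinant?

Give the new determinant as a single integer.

Answer: -5

Derivation:
det is linear in row 0: changing M[0][1] by delta changes det by delta * cofactor(0,1).
Cofactor C_01 = (-1)^(0+1) * minor(0,1) = 1
Entry delta = -5 - 1 = -6
Det delta = -6 * 1 = -6
New det = 1 + -6 = -5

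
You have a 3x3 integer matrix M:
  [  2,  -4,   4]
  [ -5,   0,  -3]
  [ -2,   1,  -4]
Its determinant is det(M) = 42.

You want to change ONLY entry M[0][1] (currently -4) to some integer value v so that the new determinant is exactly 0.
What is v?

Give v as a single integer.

det is linear in entry M[0][1]: det = old_det + (v - -4) * C_01
Cofactor C_01 = -14
Want det = 0: 42 + (v - -4) * -14 = 0
  (v - -4) = -42 / -14 = 3
  v = -4 + (3) = -1

Answer: -1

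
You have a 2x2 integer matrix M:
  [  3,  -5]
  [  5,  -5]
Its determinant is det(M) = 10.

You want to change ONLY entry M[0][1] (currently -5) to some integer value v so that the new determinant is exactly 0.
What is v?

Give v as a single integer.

Answer: -3

Derivation:
det is linear in entry M[0][1]: det = old_det + (v - -5) * C_01
Cofactor C_01 = -5
Want det = 0: 10 + (v - -5) * -5 = 0
  (v - -5) = -10 / -5 = 2
  v = -5 + (2) = -3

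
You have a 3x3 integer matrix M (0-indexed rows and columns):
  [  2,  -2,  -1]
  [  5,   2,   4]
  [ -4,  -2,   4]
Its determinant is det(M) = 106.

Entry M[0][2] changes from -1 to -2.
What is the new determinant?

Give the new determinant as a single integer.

Answer: 108

Derivation:
det is linear in row 0: changing M[0][2] by delta changes det by delta * cofactor(0,2).
Cofactor C_02 = (-1)^(0+2) * minor(0,2) = -2
Entry delta = -2 - -1 = -1
Det delta = -1 * -2 = 2
New det = 106 + 2 = 108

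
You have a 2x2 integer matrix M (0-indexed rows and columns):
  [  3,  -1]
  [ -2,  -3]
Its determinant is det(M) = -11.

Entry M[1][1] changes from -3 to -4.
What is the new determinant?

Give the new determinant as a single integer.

Answer: -14

Derivation:
det is linear in row 1: changing M[1][1] by delta changes det by delta * cofactor(1,1).
Cofactor C_11 = (-1)^(1+1) * minor(1,1) = 3
Entry delta = -4 - -3 = -1
Det delta = -1 * 3 = -3
New det = -11 + -3 = -14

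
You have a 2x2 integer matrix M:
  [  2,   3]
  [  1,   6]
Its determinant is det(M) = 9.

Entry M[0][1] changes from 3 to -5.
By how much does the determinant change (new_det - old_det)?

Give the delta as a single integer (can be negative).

Cofactor C_01 = -1
Entry delta = -5 - 3 = -8
Det delta = entry_delta * cofactor = -8 * -1 = 8

Answer: 8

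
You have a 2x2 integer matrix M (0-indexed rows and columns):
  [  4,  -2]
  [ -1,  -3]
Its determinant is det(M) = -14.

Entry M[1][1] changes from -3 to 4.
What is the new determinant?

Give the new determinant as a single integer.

Answer: 14

Derivation:
det is linear in row 1: changing M[1][1] by delta changes det by delta * cofactor(1,1).
Cofactor C_11 = (-1)^(1+1) * minor(1,1) = 4
Entry delta = 4 - -3 = 7
Det delta = 7 * 4 = 28
New det = -14 + 28 = 14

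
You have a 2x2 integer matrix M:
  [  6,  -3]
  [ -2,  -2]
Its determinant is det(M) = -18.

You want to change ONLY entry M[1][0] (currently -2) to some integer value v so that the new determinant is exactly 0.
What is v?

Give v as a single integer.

det is linear in entry M[1][0]: det = old_det + (v - -2) * C_10
Cofactor C_10 = 3
Want det = 0: -18 + (v - -2) * 3 = 0
  (v - -2) = 18 / 3 = 6
  v = -2 + (6) = 4

Answer: 4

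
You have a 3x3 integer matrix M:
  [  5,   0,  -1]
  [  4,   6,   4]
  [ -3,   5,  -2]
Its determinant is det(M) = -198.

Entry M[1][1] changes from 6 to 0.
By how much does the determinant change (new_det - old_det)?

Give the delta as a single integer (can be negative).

Answer: 78

Derivation:
Cofactor C_11 = -13
Entry delta = 0 - 6 = -6
Det delta = entry_delta * cofactor = -6 * -13 = 78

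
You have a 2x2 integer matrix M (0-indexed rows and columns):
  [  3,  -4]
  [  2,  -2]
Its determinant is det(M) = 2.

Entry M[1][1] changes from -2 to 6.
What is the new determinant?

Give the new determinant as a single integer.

Answer: 26

Derivation:
det is linear in row 1: changing M[1][1] by delta changes det by delta * cofactor(1,1).
Cofactor C_11 = (-1)^(1+1) * minor(1,1) = 3
Entry delta = 6 - -2 = 8
Det delta = 8 * 3 = 24
New det = 2 + 24 = 26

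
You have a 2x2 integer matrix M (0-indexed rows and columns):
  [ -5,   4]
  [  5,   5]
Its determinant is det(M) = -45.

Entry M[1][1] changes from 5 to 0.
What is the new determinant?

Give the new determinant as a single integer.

det is linear in row 1: changing M[1][1] by delta changes det by delta * cofactor(1,1).
Cofactor C_11 = (-1)^(1+1) * minor(1,1) = -5
Entry delta = 0 - 5 = -5
Det delta = -5 * -5 = 25
New det = -45 + 25 = -20

Answer: -20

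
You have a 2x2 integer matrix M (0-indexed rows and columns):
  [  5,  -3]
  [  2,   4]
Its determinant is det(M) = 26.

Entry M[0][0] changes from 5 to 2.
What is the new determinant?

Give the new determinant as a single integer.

Answer: 14

Derivation:
det is linear in row 0: changing M[0][0] by delta changes det by delta * cofactor(0,0).
Cofactor C_00 = (-1)^(0+0) * minor(0,0) = 4
Entry delta = 2 - 5 = -3
Det delta = -3 * 4 = -12
New det = 26 + -12 = 14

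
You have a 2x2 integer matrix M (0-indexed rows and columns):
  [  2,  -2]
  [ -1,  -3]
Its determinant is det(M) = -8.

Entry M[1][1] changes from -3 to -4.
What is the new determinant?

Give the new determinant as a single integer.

det is linear in row 1: changing M[1][1] by delta changes det by delta * cofactor(1,1).
Cofactor C_11 = (-1)^(1+1) * minor(1,1) = 2
Entry delta = -4 - -3 = -1
Det delta = -1 * 2 = -2
New det = -8 + -2 = -10

Answer: -10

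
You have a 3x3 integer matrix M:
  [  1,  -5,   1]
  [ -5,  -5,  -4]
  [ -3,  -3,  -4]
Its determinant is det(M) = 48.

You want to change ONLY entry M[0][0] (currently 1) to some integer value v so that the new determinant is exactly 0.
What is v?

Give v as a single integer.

Answer: -5

Derivation:
det is linear in entry M[0][0]: det = old_det + (v - 1) * C_00
Cofactor C_00 = 8
Want det = 0: 48 + (v - 1) * 8 = 0
  (v - 1) = -48 / 8 = -6
  v = 1 + (-6) = -5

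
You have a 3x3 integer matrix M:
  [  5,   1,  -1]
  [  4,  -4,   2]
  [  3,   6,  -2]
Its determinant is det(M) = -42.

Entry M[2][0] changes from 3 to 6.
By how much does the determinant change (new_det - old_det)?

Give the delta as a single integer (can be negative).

Answer: -6

Derivation:
Cofactor C_20 = -2
Entry delta = 6 - 3 = 3
Det delta = entry_delta * cofactor = 3 * -2 = -6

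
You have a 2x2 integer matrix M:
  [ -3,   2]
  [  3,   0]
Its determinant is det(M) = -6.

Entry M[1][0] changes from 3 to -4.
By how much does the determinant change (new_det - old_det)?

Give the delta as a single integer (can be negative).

Cofactor C_10 = -2
Entry delta = -4 - 3 = -7
Det delta = entry_delta * cofactor = -7 * -2 = 14

Answer: 14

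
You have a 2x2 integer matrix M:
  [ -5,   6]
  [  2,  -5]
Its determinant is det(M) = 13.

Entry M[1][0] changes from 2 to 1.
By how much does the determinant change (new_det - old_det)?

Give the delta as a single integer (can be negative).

Answer: 6

Derivation:
Cofactor C_10 = -6
Entry delta = 1 - 2 = -1
Det delta = entry_delta * cofactor = -1 * -6 = 6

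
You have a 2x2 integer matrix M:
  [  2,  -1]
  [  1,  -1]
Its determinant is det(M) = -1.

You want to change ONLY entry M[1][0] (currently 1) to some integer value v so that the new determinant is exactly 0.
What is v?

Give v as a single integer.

Answer: 2

Derivation:
det is linear in entry M[1][0]: det = old_det + (v - 1) * C_10
Cofactor C_10 = 1
Want det = 0: -1 + (v - 1) * 1 = 0
  (v - 1) = 1 / 1 = 1
  v = 1 + (1) = 2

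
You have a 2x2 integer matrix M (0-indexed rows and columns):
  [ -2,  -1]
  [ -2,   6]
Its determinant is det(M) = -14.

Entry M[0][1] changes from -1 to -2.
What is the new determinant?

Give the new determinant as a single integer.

Answer: -16

Derivation:
det is linear in row 0: changing M[0][1] by delta changes det by delta * cofactor(0,1).
Cofactor C_01 = (-1)^(0+1) * minor(0,1) = 2
Entry delta = -2 - -1 = -1
Det delta = -1 * 2 = -2
New det = -14 + -2 = -16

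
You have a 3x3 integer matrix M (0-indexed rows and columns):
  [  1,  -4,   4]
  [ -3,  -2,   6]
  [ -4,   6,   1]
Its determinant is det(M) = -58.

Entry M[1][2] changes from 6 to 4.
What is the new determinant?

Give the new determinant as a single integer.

det is linear in row 1: changing M[1][2] by delta changes det by delta * cofactor(1,2).
Cofactor C_12 = (-1)^(1+2) * minor(1,2) = 10
Entry delta = 4 - 6 = -2
Det delta = -2 * 10 = -20
New det = -58 + -20 = -78

Answer: -78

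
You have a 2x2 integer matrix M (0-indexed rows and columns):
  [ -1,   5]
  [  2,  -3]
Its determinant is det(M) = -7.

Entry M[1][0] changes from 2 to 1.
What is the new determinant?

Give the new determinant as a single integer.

det is linear in row 1: changing M[1][0] by delta changes det by delta * cofactor(1,0).
Cofactor C_10 = (-1)^(1+0) * minor(1,0) = -5
Entry delta = 1 - 2 = -1
Det delta = -1 * -5 = 5
New det = -7 + 5 = -2

Answer: -2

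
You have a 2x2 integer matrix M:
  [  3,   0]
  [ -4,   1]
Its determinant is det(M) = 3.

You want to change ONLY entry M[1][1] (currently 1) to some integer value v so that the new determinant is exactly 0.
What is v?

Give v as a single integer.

Answer: 0

Derivation:
det is linear in entry M[1][1]: det = old_det + (v - 1) * C_11
Cofactor C_11 = 3
Want det = 0: 3 + (v - 1) * 3 = 0
  (v - 1) = -3 / 3 = -1
  v = 1 + (-1) = 0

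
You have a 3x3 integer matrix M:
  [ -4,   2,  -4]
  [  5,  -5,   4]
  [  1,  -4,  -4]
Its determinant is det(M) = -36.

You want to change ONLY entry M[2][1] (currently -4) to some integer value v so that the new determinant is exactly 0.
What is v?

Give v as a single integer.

det is linear in entry M[2][1]: det = old_det + (v - -4) * C_21
Cofactor C_21 = -4
Want det = 0: -36 + (v - -4) * -4 = 0
  (v - -4) = 36 / -4 = -9
  v = -4 + (-9) = -13

Answer: -13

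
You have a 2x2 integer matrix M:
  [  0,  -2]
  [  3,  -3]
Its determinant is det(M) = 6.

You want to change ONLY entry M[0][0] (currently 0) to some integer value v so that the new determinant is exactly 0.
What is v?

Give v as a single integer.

det is linear in entry M[0][0]: det = old_det + (v - 0) * C_00
Cofactor C_00 = -3
Want det = 0: 6 + (v - 0) * -3 = 0
  (v - 0) = -6 / -3 = 2
  v = 0 + (2) = 2

Answer: 2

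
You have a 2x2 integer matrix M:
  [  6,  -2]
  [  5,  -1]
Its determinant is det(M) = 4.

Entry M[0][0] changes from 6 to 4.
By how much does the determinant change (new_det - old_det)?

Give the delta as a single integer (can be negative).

Cofactor C_00 = -1
Entry delta = 4 - 6 = -2
Det delta = entry_delta * cofactor = -2 * -1 = 2

Answer: 2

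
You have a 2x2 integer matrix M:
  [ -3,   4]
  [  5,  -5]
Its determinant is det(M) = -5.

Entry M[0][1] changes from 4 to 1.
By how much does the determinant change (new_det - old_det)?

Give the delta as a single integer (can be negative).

Cofactor C_01 = -5
Entry delta = 1 - 4 = -3
Det delta = entry_delta * cofactor = -3 * -5 = 15

Answer: 15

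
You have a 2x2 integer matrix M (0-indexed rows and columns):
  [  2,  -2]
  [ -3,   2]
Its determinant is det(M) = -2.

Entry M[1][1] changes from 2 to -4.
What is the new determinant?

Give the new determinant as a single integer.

Answer: -14

Derivation:
det is linear in row 1: changing M[1][1] by delta changes det by delta * cofactor(1,1).
Cofactor C_11 = (-1)^(1+1) * minor(1,1) = 2
Entry delta = -4 - 2 = -6
Det delta = -6 * 2 = -12
New det = -2 + -12 = -14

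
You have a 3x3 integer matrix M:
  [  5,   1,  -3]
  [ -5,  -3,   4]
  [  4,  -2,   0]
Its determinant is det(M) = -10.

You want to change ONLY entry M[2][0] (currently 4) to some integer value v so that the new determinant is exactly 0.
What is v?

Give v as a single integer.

Answer: 2

Derivation:
det is linear in entry M[2][0]: det = old_det + (v - 4) * C_20
Cofactor C_20 = -5
Want det = 0: -10 + (v - 4) * -5 = 0
  (v - 4) = 10 / -5 = -2
  v = 4 + (-2) = 2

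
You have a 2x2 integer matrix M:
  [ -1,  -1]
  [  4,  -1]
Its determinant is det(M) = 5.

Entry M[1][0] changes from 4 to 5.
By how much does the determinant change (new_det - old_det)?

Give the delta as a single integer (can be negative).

Answer: 1

Derivation:
Cofactor C_10 = 1
Entry delta = 5 - 4 = 1
Det delta = entry_delta * cofactor = 1 * 1 = 1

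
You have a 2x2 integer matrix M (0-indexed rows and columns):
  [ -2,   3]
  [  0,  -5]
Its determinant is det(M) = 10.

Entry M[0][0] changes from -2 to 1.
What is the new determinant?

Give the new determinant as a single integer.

Answer: -5

Derivation:
det is linear in row 0: changing M[0][0] by delta changes det by delta * cofactor(0,0).
Cofactor C_00 = (-1)^(0+0) * minor(0,0) = -5
Entry delta = 1 - -2 = 3
Det delta = 3 * -5 = -15
New det = 10 + -15 = -5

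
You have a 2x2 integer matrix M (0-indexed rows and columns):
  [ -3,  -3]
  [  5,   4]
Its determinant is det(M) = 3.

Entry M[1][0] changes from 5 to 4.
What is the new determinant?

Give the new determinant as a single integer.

Answer: 0

Derivation:
det is linear in row 1: changing M[1][0] by delta changes det by delta * cofactor(1,0).
Cofactor C_10 = (-1)^(1+0) * minor(1,0) = 3
Entry delta = 4 - 5 = -1
Det delta = -1 * 3 = -3
New det = 3 + -3 = 0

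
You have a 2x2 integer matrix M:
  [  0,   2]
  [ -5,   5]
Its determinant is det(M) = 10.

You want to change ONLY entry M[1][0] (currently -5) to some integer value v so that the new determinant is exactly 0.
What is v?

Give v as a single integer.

det is linear in entry M[1][0]: det = old_det + (v - -5) * C_10
Cofactor C_10 = -2
Want det = 0: 10 + (v - -5) * -2 = 0
  (v - -5) = -10 / -2 = 5
  v = -5 + (5) = 0

Answer: 0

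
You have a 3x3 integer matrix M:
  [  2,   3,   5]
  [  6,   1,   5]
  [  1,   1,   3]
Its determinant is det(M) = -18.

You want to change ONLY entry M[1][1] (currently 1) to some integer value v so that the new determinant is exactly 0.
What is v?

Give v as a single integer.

Answer: 19

Derivation:
det is linear in entry M[1][1]: det = old_det + (v - 1) * C_11
Cofactor C_11 = 1
Want det = 0: -18 + (v - 1) * 1 = 0
  (v - 1) = 18 / 1 = 18
  v = 1 + (18) = 19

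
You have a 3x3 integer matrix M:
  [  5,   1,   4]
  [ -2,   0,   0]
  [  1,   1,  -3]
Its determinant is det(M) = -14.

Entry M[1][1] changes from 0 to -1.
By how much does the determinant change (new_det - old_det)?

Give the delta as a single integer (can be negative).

Cofactor C_11 = -19
Entry delta = -1 - 0 = -1
Det delta = entry_delta * cofactor = -1 * -19 = 19

Answer: 19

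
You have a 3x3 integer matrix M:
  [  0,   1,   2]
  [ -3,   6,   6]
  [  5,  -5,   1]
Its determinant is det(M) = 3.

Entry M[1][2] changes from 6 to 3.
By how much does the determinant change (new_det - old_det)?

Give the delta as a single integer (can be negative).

Answer: -15

Derivation:
Cofactor C_12 = 5
Entry delta = 3 - 6 = -3
Det delta = entry_delta * cofactor = -3 * 5 = -15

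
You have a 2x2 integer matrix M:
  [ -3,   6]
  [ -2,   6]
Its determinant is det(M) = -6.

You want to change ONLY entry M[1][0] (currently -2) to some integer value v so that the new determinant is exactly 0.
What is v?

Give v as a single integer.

det is linear in entry M[1][0]: det = old_det + (v - -2) * C_10
Cofactor C_10 = -6
Want det = 0: -6 + (v - -2) * -6 = 0
  (v - -2) = 6 / -6 = -1
  v = -2 + (-1) = -3

Answer: -3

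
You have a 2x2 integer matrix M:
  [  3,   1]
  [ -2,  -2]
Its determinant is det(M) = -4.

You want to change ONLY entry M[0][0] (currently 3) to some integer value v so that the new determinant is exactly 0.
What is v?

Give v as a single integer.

det is linear in entry M[0][0]: det = old_det + (v - 3) * C_00
Cofactor C_00 = -2
Want det = 0: -4 + (v - 3) * -2 = 0
  (v - 3) = 4 / -2 = -2
  v = 3 + (-2) = 1

Answer: 1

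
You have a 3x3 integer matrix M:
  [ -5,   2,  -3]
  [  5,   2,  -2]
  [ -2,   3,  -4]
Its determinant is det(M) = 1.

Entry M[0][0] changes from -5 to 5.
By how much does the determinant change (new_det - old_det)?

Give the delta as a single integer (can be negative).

Answer: -20

Derivation:
Cofactor C_00 = -2
Entry delta = 5 - -5 = 10
Det delta = entry_delta * cofactor = 10 * -2 = -20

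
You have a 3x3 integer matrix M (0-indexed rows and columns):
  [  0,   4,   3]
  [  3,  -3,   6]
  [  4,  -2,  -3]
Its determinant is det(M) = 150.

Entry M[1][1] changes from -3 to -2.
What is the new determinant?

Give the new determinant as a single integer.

Answer: 138

Derivation:
det is linear in row 1: changing M[1][1] by delta changes det by delta * cofactor(1,1).
Cofactor C_11 = (-1)^(1+1) * minor(1,1) = -12
Entry delta = -2 - -3 = 1
Det delta = 1 * -12 = -12
New det = 150 + -12 = 138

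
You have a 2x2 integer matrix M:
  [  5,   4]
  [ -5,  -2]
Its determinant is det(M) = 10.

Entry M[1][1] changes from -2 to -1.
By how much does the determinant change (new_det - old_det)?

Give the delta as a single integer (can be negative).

Cofactor C_11 = 5
Entry delta = -1 - -2 = 1
Det delta = entry_delta * cofactor = 1 * 5 = 5

Answer: 5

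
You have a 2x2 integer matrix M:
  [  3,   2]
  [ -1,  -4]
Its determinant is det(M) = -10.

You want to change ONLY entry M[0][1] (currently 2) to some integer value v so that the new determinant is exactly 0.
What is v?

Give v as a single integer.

det is linear in entry M[0][1]: det = old_det + (v - 2) * C_01
Cofactor C_01 = 1
Want det = 0: -10 + (v - 2) * 1 = 0
  (v - 2) = 10 / 1 = 10
  v = 2 + (10) = 12

Answer: 12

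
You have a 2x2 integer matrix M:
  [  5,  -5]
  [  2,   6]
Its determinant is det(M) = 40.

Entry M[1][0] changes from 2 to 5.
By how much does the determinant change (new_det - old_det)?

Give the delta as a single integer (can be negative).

Answer: 15

Derivation:
Cofactor C_10 = 5
Entry delta = 5 - 2 = 3
Det delta = entry_delta * cofactor = 3 * 5 = 15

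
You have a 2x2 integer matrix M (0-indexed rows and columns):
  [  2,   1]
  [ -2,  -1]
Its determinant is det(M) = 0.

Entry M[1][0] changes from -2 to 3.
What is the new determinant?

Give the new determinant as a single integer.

Answer: -5

Derivation:
det is linear in row 1: changing M[1][0] by delta changes det by delta * cofactor(1,0).
Cofactor C_10 = (-1)^(1+0) * minor(1,0) = -1
Entry delta = 3 - -2 = 5
Det delta = 5 * -1 = -5
New det = 0 + -5 = -5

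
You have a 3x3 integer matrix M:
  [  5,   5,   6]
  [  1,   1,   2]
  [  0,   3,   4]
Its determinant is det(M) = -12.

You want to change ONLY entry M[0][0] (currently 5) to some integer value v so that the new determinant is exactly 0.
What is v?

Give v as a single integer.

Answer: -1

Derivation:
det is linear in entry M[0][0]: det = old_det + (v - 5) * C_00
Cofactor C_00 = -2
Want det = 0: -12 + (v - 5) * -2 = 0
  (v - 5) = 12 / -2 = -6
  v = 5 + (-6) = -1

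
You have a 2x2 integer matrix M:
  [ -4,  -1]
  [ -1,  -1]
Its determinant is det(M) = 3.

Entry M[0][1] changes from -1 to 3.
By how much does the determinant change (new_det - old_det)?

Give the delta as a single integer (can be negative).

Answer: 4

Derivation:
Cofactor C_01 = 1
Entry delta = 3 - -1 = 4
Det delta = entry_delta * cofactor = 4 * 1 = 4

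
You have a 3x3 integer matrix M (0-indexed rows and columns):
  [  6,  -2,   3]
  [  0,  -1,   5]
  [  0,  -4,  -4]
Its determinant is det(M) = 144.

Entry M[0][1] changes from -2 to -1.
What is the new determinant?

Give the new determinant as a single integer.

det is linear in row 0: changing M[0][1] by delta changes det by delta * cofactor(0,1).
Cofactor C_01 = (-1)^(0+1) * minor(0,1) = 0
Entry delta = -1 - -2 = 1
Det delta = 1 * 0 = 0
New det = 144 + 0 = 144

Answer: 144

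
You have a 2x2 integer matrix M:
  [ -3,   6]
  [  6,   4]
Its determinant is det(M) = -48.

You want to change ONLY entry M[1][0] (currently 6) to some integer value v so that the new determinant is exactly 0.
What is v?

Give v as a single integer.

det is linear in entry M[1][0]: det = old_det + (v - 6) * C_10
Cofactor C_10 = -6
Want det = 0: -48 + (v - 6) * -6 = 0
  (v - 6) = 48 / -6 = -8
  v = 6 + (-8) = -2

Answer: -2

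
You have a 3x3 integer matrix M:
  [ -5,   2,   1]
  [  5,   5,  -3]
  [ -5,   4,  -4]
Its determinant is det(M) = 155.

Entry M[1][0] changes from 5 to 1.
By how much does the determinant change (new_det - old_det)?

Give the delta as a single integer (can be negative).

Answer: -48

Derivation:
Cofactor C_10 = 12
Entry delta = 1 - 5 = -4
Det delta = entry_delta * cofactor = -4 * 12 = -48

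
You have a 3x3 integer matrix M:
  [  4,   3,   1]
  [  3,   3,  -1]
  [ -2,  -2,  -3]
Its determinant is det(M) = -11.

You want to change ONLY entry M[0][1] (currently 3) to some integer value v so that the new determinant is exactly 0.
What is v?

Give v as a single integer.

det is linear in entry M[0][1]: det = old_det + (v - 3) * C_01
Cofactor C_01 = 11
Want det = 0: -11 + (v - 3) * 11 = 0
  (v - 3) = 11 / 11 = 1
  v = 3 + (1) = 4

Answer: 4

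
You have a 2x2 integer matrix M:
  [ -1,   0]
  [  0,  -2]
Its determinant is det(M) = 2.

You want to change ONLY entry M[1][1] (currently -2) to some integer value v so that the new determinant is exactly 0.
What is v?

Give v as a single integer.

Answer: 0

Derivation:
det is linear in entry M[1][1]: det = old_det + (v - -2) * C_11
Cofactor C_11 = -1
Want det = 0: 2 + (v - -2) * -1 = 0
  (v - -2) = -2 / -1 = 2
  v = -2 + (2) = 0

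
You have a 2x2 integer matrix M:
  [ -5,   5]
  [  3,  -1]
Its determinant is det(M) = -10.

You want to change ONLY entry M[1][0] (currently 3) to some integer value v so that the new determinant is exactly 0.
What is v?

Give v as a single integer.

det is linear in entry M[1][0]: det = old_det + (v - 3) * C_10
Cofactor C_10 = -5
Want det = 0: -10 + (v - 3) * -5 = 0
  (v - 3) = 10 / -5 = -2
  v = 3 + (-2) = 1

Answer: 1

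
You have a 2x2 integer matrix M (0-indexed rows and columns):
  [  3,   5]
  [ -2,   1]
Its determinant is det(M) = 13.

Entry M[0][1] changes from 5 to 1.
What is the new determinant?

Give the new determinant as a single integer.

det is linear in row 0: changing M[0][1] by delta changes det by delta * cofactor(0,1).
Cofactor C_01 = (-1)^(0+1) * minor(0,1) = 2
Entry delta = 1 - 5 = -4
Det delta = -4 * 2 = -8
New det = 13 + -8 = 5

Answer: 5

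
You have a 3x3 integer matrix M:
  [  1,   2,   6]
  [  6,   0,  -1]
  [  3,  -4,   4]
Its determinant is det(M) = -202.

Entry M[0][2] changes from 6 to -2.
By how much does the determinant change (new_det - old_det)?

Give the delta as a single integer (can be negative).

Answer: 192

Derivation:
Cofactor C_02 = -24
Entry delta = -2 - 6 = -8
Det delta = entry_delta * cofactor = -8 * -24 = 192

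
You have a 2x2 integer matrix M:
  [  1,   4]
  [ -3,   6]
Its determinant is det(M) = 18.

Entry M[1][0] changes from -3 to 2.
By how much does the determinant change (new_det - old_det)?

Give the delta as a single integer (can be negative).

Cofactor C_10 = -4
Entry delta = 2 - -3 = 5
Det delta = entry_delta * cofactor = 5 * -4 = -20

Answer: -20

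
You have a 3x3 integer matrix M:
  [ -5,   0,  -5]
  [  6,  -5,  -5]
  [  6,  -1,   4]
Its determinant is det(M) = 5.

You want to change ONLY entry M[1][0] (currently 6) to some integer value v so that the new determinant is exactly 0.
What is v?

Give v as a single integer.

Answer: 5

Derivation:
det is linear in entry M[1][0]: det = old_det + (v - 6) * C_10
Cofactor C_10 = 5
Want det = 0: 5 + (v - 6) * 5 = 0
  (v - 6) = -5 / 5 = -1
  v = 6 + (-1) = 5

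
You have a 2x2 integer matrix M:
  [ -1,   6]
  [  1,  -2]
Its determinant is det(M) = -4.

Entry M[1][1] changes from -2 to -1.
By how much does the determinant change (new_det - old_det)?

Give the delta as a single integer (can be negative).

Answer: -1

Derivation:
Cofactor C_11 = -1
Entry delta = -1 - -2 = 1
Det delta = entry_delta * cofactor = 1 * -1 = -1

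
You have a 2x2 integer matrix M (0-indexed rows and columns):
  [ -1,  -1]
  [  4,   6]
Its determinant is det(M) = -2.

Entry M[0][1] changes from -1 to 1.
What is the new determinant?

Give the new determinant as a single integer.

Answer: -10

Derivation:
det is linear in row 0: changing M[0][1] by delta changes det by delta * cofactor(0,1).
Cofactor C_01 = (-1)^(0+1) * minor(0,1) = -4
Entry delta = 1 - -1 = 2
Det delta = 2 * -4 = -8
New det = -2 + -8 = -10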